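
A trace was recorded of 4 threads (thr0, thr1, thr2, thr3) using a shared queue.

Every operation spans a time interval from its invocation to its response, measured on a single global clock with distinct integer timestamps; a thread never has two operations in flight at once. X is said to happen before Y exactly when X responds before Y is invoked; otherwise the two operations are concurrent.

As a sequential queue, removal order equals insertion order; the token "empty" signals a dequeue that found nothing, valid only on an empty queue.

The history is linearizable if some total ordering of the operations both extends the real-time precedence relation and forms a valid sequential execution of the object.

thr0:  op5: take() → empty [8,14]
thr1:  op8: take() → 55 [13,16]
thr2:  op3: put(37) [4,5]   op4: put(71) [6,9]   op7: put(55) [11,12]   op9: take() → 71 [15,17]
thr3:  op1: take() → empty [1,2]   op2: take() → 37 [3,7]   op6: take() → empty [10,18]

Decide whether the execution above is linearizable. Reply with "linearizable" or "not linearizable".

linearizable

one valid linearization: op1, op3, op2, op5, op4, op7, op9, op8, op6
after step 1 (op1 take() → empty): queue <>
after step 2 (op3 put(37)): queue <37>
after step 3 (op2 take() → 37): queue <>
after step 4 (op5 take() → empty): queue <>
after step 5 (op4 put(71)): queue <71>
after step 6 (op7 put(55)): queue <71,55>
after step 7 (op9 take() → 71): queue <55>
after step 8 (op8 take() → 55): queue <>
after step 9 (op6 take() → empty): queue <>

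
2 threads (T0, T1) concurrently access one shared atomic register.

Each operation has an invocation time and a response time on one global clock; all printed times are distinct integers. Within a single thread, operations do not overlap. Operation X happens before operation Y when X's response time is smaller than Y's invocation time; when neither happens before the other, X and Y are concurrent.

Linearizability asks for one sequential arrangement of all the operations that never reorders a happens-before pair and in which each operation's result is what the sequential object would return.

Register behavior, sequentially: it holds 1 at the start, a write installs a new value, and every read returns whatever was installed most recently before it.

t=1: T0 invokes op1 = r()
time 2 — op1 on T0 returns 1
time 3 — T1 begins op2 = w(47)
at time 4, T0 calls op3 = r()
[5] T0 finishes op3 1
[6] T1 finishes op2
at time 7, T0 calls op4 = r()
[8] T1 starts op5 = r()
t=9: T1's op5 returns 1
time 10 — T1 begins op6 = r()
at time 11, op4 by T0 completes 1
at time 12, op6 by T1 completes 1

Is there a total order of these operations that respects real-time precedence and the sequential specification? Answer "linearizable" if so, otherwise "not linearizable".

events 1..8 are fine; event 9 — the response of op5 at time 9 — makes the prefix non-linearizable
real-time-consistent orders of the 4 completed operations: 2 — all fail the atomic register replay
including or dropping the 1 pending operation (op4) in any combination fails
sample order op1, op2, op3, op5 (pending dropped) stalls at step 3 — op3 r() → 1 has no legal effect
sample order op1, op3, op2, op5 (pending dropped) stalls at step 4 — op5 r() → 1 has no legal effect

not linearizable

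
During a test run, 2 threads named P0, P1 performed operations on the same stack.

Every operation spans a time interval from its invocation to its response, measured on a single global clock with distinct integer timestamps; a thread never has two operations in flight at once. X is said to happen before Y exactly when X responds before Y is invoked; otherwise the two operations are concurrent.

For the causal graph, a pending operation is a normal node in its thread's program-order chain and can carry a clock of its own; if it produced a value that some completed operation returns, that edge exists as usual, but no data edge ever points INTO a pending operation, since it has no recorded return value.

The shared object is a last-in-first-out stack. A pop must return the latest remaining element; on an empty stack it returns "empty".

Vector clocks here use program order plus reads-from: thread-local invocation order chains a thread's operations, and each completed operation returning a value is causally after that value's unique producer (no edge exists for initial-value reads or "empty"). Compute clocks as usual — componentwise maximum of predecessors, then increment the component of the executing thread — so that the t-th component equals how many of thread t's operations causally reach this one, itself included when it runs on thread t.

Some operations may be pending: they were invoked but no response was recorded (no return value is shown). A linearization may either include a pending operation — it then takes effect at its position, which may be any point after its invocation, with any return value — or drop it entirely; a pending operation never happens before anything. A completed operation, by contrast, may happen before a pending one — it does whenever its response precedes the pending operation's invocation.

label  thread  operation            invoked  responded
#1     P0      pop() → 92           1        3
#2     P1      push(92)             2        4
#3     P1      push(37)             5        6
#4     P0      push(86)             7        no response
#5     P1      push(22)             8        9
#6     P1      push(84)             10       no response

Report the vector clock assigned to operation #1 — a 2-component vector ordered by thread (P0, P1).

#2 (invocation 2): nothing precedes it; P1's component alone gives (0, 1)
VC(#3, invoked at 5): max of VC(#2)=(0, 1), then +1 on thread P1 → (0, 2)
VC(#1, invoked at 1): max of VC(#2)=(0, 1), then +1 on thread P0 → (1, 1)
VC(#5, invoked at 8): max of VC(#3)=(0, 2), then +1 on thread P1 → (0, 3)
VC(#4, invoked at 7): max of VC(#1)=(1, 1), then +1 on thread P0 → (2, 1)
VC(#6, invoked at 10): max of VC(#5)=(0, 3), then +1 on thread P1 → (0, 4)
target: VC(#1) = (1, 1)

(1, 1)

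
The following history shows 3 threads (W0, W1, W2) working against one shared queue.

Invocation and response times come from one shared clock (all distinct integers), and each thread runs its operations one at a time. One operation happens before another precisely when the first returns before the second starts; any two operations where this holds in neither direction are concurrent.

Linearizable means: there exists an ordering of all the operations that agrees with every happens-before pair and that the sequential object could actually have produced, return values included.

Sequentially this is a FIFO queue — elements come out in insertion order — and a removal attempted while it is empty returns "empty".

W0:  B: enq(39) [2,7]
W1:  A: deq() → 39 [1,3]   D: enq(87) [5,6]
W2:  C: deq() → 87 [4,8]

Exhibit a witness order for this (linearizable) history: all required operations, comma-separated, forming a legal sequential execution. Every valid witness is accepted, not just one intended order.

B, A, D, C

step 1: B enq(39) — queue <39>
step 2: A deq() → 39 — queue <>
step 3: D enq(87) — queue <87>
step 4: C deq() → 87 — queue <>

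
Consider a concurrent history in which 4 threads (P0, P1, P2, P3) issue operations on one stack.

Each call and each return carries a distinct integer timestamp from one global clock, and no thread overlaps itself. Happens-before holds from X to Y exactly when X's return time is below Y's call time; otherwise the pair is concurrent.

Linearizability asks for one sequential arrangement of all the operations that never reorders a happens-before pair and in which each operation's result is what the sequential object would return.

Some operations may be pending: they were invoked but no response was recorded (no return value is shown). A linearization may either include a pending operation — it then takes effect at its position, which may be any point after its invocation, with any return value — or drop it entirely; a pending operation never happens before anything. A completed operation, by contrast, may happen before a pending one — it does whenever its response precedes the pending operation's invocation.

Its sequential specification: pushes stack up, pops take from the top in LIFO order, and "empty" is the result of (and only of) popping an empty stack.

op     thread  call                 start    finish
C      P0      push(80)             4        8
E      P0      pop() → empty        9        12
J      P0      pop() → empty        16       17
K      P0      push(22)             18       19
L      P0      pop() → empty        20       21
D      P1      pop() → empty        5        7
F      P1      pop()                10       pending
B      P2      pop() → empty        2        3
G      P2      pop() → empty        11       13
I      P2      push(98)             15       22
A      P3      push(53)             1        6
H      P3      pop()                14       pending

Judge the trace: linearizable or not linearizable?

prefix check: 1..12 passes, 1..13 fails once G's time-13 response joins
checked exhaustively: 16 real-time-consistent orders of 6 completed operations, zero legal stack replays
every completion of the 1 pending operation (F) was checked; none linearizes
sample order A, B, C, D, E, G (pending dropped) stalls at step 2 — B pop() → empty has no legal effect
sample order A, B, C, D, G, E (pending dropped) stalls at step 2 — B pop() → empty has no legal effect

not linearizable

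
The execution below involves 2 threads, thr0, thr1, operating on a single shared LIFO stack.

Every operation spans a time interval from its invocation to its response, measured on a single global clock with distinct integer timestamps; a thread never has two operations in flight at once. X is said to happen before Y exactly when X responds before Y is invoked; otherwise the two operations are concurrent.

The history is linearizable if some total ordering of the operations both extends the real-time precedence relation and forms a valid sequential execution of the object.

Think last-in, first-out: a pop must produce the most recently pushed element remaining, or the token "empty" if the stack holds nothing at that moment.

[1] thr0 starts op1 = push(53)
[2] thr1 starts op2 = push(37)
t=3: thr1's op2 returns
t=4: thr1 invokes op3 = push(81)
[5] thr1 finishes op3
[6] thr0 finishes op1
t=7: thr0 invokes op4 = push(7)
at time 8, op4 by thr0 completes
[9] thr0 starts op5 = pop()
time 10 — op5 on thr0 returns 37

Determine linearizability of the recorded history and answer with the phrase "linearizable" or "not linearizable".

not linearizable

through event 9 a valid linearization exists; event 10 (op5 responding at time 10) ends that
3 orders of the 5 completed LIFO stack ops respect real time; none is legal
for example op1, op2, op3, op4, op5 fails at step 5: op5 pop() → 37 is not legal there
for example op2, op1, op3, op4, op5 fails at step 5: op5 pop() → 37 is not legal there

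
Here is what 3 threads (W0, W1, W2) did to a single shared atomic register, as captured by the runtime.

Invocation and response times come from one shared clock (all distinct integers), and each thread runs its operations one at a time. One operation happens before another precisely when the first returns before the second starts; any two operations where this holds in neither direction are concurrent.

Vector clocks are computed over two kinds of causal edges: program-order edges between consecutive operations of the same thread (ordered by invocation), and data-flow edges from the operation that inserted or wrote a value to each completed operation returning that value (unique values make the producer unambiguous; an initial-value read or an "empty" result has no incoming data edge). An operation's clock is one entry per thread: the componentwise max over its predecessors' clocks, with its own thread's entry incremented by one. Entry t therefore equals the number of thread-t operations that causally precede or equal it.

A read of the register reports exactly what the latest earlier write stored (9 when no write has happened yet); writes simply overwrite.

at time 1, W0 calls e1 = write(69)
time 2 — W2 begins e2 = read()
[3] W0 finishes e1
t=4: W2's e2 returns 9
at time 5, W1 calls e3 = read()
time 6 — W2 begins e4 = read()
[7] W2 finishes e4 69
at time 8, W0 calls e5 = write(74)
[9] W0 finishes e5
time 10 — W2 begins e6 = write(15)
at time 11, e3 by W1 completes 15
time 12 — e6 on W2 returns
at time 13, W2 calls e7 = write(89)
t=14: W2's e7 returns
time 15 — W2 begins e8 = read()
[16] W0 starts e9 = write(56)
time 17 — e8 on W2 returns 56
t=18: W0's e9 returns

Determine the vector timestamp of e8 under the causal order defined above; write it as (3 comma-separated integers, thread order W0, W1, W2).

root op e2, invoked 2: fresh clock plus W2's own tick → (0, 0, 1)
root op e1, invoked 1: fresh clock plus W0's own tick → (1, 0, 0)
VC(e5, invoked at 8): max of VC(e1)=(1, 0, 0), then +1 on thread W0 → (2, 0, 0)
VC(e4, invoked at 6): max of VC(e1)=(1, 0, 0), VC(e2)=(0, 0, 1), then +1 on thread W2 → (1, 0, 2)
VC(e9, invoked at 16): max of VC(e5)=(2, 0, 0), then +1 on thread W0 → (3, 0, 0)
VC(e6, invoked at 10): max of VC(e4)=(1, 0, 2), then +1 on thread W2 → (1, 0, 3)
VC(e7, invoked at 13): max of VC(e6)=(1, 0, 3), then +1 on thread W2 → (1, 0, 4)
VC(e3, invoked at 5): max of VC(e6)=(1, 0, 3), then +1 on thread W1 → (1, 1, 3)
VC(e8, invoked at 15): max of VC(e7)=(1, 0, 4), VC(e9)=(3, 0, 0), then +1 on thread W2 → (3, 0, 5)
target: VC(e8) = (3, 0, 5)

(3, 0, 5)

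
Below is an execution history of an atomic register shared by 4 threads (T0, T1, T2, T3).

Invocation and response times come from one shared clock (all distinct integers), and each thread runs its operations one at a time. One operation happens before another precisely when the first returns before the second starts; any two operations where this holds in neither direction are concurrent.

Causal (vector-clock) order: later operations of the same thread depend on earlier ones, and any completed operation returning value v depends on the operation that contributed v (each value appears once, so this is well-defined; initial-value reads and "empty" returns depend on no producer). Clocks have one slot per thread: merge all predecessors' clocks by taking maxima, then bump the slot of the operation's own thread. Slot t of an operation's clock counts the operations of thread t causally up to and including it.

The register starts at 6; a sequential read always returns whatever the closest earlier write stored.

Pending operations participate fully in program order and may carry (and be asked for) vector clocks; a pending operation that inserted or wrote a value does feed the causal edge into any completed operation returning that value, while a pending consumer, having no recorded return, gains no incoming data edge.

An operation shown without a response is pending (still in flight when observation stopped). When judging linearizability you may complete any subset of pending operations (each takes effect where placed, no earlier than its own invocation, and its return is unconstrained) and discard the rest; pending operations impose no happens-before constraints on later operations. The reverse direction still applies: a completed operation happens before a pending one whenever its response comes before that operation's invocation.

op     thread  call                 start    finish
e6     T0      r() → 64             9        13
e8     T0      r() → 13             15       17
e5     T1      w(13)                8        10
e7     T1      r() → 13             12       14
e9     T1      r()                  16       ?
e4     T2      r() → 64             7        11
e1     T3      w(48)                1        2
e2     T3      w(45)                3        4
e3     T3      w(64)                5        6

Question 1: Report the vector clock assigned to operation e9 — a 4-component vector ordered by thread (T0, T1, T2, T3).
e1 (invocation 1): nothing precedes it; T3's component alone gives (0, 0, 0, 1)
e5 (invocation 8): nothing precedes it; T1's component alone gives (0, 1, 0, 0)
from VC(e1)=(0, 0, 0, 1), e2 (invoked 3) maxes components and bumps T3 → (0, 0, 0, 2)
from VC(e5)=(0, 1, 0, 0), e7 (invoked 12) maxes components and bumps T1 → (0, 2, 0, 0)
from VC(e2)=(0, 0, 0, 2), e3 (invoked 5) maxes components and bumps T3 → (0, 0, 0, 3)
from VC(e7)=(0, 2, 0, 0), e9 (invoked 16) maxes components and bumps T1 → (0, 3, 0, 0)
from VC(e3)=(0, 0, 0, 3), e4 (invoked 7) maxes components and bumps T2 → (0, 0, 1, 3)
from VC(e3)=(0, 0, 0, 3), e6 (invoked 9) maxes components and bumps T0 → (1, 0, 0, 3)
from VC(e5)=(0, 1, 0, 0), VC(e6)=(1, 0, 0, 3), e8 (invoked 15) maxes components and bumps T0 → (2, 1, 0, 3)
target: VC(e9) = (0, 3, 0, 0)

(0, 3, 0, 0)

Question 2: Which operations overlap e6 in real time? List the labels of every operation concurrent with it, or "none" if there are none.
overlap test against e6 [9,13]: concurrent iff the interval meets 9..13
e1 [1,2]: before
e2 [3,4]: before
e3 [5,6]: before
e4 [7,11]: concurrent
e5 [8,10]: concurrent
e7 [12,14]: concurrent
e8 [15,17]: after
e9 [16,…): after

e4, e5, e7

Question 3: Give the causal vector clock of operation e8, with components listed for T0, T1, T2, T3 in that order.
root op e1, invoked 1: fresh clock plus T3's own tick → (0, 0, 0, 1)
root op e5, invoked 8: fresh clock plus T1's own tick → (0, 1, 0, 0)
invoked at 3, e2 merges VC(e1)=(0, 0, 0, 1) and bumps T3's slot → (0, 0, 0, 2)
invoked at 12, e7 merges VC(e5)=(0, 1, 0, 0) and bumps T1's slot → (0, 2, 0, 0)
invoked at 5, e3 merges VC(e2)=(0, 0, 0, 2) and bumps T3's slot → (0, 0, 0, 3)
invoked at 16, e9 merges VC(e7)=(0, 2, 0, 0) and bumps T1's slot → (0, 3, 0, 0)
invoked at 7, e4 merges VC(e3)=(0, 0, 0, 3) and bumps T2's slot → (0, 0, 1, 3)
invoked at 9, e6 merges VC(e3)=(0, 0, 0, 3) and bumps T0's slot → (1, 0, 0, 3)
invoked at 15, e8 merges VC(e5)=(0, 1, 0, 0), VC(e6)=(1, 0, 0, 3) and bumps T0's slot → (2, 1, 0, 3)
target: VC(e8) = (2, 1, 0, 3)

(2, 1, 0, 3)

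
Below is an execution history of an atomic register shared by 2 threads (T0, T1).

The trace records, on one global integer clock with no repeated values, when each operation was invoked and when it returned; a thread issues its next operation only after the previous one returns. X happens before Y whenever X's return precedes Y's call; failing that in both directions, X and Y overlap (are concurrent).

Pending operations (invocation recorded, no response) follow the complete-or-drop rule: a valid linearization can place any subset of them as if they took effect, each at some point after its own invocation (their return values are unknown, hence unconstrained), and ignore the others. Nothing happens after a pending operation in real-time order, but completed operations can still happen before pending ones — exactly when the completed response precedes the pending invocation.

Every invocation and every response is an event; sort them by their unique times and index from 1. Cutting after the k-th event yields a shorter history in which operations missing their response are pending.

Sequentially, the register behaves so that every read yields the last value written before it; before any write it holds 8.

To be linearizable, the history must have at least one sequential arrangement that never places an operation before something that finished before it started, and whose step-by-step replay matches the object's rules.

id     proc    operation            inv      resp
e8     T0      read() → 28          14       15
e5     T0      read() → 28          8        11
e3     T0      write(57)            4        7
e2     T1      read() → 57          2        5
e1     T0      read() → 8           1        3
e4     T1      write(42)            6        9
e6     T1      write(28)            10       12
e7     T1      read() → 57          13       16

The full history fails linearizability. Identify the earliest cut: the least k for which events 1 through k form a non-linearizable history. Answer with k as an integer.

16

events 1..15 are linearizable, e.g. via e1, e3, e2, e4, e6, e5, e7, e8:
after step 1 (e1 read() → 8): value 8
after step 2 (e3 write(57)): value 57
after step 3 (e2 read() → 57): value 57
after step 4 (e4 write(42)): value 42
after step 5 (e6 write(28)): value 28
after step 6 (e5 read() → 28): value 28
after step 7 (e7 read() (pending, included)): value 28
after step 8 (e8 read() → 28): value 28
once event 16 joins (e7's response, time 16), exhaustive search finds no witness
sample order e1, e2, e3, e4, e5, e6, e7, e8 stalls at step 2 — e2 read() → 57 has no legal effect
sample order e1, e2, e3, e4, e5, e6, e8, e7 stalls at step 2 — e2 read() → 57 has no legal effect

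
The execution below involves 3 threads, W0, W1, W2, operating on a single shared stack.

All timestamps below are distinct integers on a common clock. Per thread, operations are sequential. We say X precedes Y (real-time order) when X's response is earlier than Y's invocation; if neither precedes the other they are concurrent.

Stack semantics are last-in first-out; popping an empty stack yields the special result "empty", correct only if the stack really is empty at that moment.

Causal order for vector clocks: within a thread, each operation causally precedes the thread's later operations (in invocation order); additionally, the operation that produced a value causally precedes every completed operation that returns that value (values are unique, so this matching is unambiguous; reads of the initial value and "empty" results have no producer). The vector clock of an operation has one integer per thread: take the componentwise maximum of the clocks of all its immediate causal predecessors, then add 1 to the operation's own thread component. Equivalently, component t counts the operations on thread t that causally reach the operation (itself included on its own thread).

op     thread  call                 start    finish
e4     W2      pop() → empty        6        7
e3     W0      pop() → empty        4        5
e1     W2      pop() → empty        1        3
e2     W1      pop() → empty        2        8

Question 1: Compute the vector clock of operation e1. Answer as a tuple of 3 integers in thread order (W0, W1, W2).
(0, 0, 1)

invoked at 1, e1 has no predecessors; its own W2 bump gives (0, 0, 1)
invoked at 2, e2 has no predecessors; its own W1 bump gives (0, 1, 0)
invoked at 4, e3 has no predecessors; its own W0 bump gives (1, 0, 0)
e4, invoked 6, takes VC(e1)=(0, 0, 1) under max, adds 1 for W2 → (0, 0, 2)
target: VC(e1) = (0, 0, 1)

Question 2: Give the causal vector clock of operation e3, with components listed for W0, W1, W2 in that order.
(1, 0, 0)

no predecessors for e1 (invoked 1): W2 increments from zero → (0, 0, 1)
no predecessors for e2 (invoked 2): W1 increments from zero → (0, 1, 0)
no predecessors for e3 (invoked 4): W0 increments from zero → (1, 0, 0)
VC(e4, invoked at 6): max of VC(e1)=(0, 0, 1), then +1 on thread W2 → (0, 0, 2)
target: VC(e3) = (1, 0, 0)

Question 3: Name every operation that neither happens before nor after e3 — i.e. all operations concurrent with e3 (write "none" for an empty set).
e2

overlap test against e3 [4,5]: concurrent iff the interval meets 4..5
e1 [1,3]: before
e2 [2,8]: concurrent
e4 [6,7]: after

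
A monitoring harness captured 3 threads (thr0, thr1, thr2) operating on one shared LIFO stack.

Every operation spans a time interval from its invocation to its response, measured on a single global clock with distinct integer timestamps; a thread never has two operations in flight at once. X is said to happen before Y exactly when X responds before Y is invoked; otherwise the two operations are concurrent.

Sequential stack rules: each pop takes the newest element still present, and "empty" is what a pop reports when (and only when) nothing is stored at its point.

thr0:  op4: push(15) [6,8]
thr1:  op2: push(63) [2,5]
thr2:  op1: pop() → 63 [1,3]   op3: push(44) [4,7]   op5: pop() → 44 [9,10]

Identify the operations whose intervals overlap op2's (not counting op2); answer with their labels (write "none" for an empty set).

overlap test against op2 [2,5]: concurrent iff the interval meets 2..5
op1 [1,3]: concurrent
op3 [4,7]: concurrent
op4 [6,8]: after
op5 [9,10]: after

op1, op3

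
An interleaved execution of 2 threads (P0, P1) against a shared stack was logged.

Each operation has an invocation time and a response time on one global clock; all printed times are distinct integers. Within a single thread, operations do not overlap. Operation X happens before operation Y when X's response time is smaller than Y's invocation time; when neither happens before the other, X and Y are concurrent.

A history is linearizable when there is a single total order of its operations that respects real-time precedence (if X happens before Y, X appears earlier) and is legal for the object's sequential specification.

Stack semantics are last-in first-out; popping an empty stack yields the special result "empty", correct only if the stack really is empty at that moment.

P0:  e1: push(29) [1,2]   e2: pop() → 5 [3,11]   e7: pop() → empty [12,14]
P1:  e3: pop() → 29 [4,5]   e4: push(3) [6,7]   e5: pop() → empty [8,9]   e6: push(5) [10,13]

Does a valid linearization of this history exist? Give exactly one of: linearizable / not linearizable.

not linearizable

prefix check: 1..10 passes, 1..11 fails once e2's time-11 response joins
4 orders of the 5 completed stack ops respect real time; none is legal
including or dropping the 1 pending operation (e6) in any combination fails
e.g. e1, e2, e3, e4, e5 (pending dropped): illegal at step 2, since e2 pop() → 5 cannot apply there
e.g. e1, e3, e2, e4, e5 (pending dropped): illegal at step 3, since e2 pop() → 5 cannot apply there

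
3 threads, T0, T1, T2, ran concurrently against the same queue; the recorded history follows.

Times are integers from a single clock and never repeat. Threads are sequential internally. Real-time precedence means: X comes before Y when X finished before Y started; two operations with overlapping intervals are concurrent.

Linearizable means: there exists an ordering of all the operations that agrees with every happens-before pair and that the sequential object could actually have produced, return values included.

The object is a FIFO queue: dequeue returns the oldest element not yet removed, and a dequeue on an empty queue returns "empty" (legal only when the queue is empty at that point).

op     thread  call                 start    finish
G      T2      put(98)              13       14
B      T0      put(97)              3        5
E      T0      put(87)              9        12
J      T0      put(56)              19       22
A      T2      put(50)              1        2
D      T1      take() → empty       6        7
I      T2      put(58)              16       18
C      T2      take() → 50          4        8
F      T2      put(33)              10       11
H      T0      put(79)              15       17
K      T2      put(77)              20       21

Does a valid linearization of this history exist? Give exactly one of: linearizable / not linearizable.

cut after 6 events: linearizable; cut after 7 events (D responds, time 7): not linearizable
one real-time candidate order over the 3 completed operations — the queue replay rejects it
every completion of the 1 pending operation (C) was checked; none linearizes
sample order A, B, D (pending dropped) stalls at step 3 — D take() → empty has no legal effect

not linearizable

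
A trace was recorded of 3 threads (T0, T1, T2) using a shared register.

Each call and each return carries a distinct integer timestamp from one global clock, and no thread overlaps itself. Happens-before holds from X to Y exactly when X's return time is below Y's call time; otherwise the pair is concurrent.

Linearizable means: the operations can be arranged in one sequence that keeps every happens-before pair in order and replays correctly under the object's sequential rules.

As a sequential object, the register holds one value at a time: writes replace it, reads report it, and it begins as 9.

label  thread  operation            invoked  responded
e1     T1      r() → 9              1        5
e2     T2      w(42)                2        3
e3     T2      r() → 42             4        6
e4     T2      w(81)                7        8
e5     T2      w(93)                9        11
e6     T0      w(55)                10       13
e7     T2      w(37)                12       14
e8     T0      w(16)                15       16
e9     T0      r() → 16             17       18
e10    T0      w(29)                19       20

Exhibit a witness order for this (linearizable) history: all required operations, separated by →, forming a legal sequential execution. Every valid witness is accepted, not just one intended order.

e1 → e2 → e3 → e4 → e5 → e6 → e7 → e8 → e9 → e10

step 1: e1 r() → 9 — value 9
step 2: e2 w(42) — value 42
step 3: e3 r() → 42 — value 42
step 4: e4 w(81) — value 81
step 5: e5 w(93) — value 93
step 6: e6 w(55) — value 55
step 7: e7 w(37) — value 37
step 8: e8 w(16) — value 16
step 9: e9 r() → 16 — value 16
step 10: e10 w(29) — value 29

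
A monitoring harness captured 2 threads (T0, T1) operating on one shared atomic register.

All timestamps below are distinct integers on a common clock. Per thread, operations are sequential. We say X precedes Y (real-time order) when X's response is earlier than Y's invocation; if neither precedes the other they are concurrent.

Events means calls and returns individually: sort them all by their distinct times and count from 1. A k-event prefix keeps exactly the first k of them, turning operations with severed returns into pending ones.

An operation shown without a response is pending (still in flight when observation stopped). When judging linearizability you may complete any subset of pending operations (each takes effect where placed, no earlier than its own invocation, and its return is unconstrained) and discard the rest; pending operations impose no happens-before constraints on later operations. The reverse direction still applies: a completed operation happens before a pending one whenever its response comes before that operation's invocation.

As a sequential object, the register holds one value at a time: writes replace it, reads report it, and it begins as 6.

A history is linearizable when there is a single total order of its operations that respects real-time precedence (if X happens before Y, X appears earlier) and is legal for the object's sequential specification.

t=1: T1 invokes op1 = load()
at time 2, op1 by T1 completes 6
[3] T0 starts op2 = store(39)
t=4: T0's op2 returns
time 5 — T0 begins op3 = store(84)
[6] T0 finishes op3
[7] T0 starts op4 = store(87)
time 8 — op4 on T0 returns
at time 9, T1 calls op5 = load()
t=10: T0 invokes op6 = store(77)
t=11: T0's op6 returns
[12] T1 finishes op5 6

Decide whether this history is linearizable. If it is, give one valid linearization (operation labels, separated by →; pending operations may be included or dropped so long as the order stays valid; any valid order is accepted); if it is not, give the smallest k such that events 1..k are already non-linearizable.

not linearizable — minimal violating prefix: 12 events

the violation lands at event 12, op5's response at time 12: events 1..11 linearize, events 1..12 do not
2 orders of the 6 completed atomic register ops respect real time; none is legal
for example op1, op2, op3, op4, op5, op6 fails at step 5: op5 load() → 6 is not legal there
for example op1, op2, op3, op4, op6, op5 fails at step 6: op5 load() → 6 is not legal there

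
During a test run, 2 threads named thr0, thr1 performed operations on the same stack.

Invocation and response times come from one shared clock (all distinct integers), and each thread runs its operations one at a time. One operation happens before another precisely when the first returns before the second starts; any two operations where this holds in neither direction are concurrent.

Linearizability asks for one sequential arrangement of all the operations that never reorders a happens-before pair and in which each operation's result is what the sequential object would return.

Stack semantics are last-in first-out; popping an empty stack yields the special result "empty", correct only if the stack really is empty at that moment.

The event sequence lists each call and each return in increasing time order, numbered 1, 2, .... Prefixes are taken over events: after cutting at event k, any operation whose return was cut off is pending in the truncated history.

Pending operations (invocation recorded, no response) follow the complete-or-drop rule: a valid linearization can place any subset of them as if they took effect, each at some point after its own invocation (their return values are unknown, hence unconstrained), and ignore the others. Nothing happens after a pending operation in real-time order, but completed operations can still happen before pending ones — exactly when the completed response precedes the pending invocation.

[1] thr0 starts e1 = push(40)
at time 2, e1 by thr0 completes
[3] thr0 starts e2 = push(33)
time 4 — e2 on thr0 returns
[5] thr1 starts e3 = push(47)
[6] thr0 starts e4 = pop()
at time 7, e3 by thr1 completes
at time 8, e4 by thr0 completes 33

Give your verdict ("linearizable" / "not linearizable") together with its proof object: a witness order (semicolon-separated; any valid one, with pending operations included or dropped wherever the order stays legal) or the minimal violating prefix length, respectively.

linearizable — witness: e1; e2; e4; e3

1. e1 push(40), leaving stack <40>
2. e2 push(33), leaving stack <40,33>
3. e4 pop() → 33, leaving stack <40>
4. e3 push(47), leaving stack <40,47>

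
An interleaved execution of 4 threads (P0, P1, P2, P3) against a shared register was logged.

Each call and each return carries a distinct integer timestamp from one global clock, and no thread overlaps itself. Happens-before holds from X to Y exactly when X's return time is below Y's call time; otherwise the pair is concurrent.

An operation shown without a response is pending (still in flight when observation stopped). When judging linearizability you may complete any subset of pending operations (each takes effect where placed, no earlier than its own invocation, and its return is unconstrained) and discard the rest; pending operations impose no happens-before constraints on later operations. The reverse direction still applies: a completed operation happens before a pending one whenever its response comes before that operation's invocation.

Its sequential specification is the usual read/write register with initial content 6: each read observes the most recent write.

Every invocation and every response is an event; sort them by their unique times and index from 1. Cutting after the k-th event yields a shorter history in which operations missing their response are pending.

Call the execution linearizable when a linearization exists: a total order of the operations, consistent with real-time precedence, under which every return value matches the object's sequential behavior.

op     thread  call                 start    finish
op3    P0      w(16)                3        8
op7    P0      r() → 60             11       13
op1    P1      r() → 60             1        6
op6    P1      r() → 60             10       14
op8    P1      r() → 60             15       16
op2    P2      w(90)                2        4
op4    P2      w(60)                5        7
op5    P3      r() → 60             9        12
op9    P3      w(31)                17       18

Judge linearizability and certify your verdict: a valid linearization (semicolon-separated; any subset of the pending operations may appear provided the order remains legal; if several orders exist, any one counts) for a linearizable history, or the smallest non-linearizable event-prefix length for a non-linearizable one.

linearizable — witness: op2; op3; op4; op1; op5; op6; op7; op8; op9

after step 1 (op2 w(90)): value 90
after step 2 (op3 w(16)): value 16
after step 3 (op4 w(60)): value 60
after step 4 (op1 r() → 60): value 60
after step 5 (op5 r() → 60): value 60
after step 6 (op6 r() → 60): value 60
after step 7 (op7 r() → 60): value 60
after step 8 (op8 r() → 60): value 60
after step 9 (op9 w(31)): value 31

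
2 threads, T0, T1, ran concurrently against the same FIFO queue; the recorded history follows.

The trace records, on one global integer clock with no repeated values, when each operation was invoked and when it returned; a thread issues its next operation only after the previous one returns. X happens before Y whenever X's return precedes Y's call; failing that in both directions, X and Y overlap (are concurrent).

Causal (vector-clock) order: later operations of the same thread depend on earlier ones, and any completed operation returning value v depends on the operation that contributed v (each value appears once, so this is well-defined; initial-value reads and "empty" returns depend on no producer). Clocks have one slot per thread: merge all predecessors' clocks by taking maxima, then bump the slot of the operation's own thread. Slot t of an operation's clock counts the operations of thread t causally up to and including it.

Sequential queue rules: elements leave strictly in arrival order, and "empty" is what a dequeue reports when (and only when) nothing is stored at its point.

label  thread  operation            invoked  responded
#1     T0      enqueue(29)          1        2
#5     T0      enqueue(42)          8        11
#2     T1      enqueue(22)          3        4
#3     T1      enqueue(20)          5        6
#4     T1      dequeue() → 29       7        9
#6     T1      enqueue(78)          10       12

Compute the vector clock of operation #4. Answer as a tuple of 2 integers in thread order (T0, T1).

(1, 3)

root op #2, invoked 3: fresh clock plus T1's own tick → (0, 1)
root op #1, invoked 1: fresh clock plus T0's own tick → (1, 0)
VC(#3, invoked at 5): max of VC(#2)=(0, 1), then +1 on thread T1 → (0, 2)
VC(#5, invoked at 8): max of VC(#1)=(1, 0), then +1 on thread T0 → (2, 0)
VC(#4, invoked at 7): max of VC(#1)=(1, 0), VC(#3)=(0, 2), then +1 on thread T1 → (1, 3)
VC(#6, invoked at 10): max of VC(#4)=(1, 3), then +1 on thread T1 → (1, 4)
target: VC(#4) = (1, 3)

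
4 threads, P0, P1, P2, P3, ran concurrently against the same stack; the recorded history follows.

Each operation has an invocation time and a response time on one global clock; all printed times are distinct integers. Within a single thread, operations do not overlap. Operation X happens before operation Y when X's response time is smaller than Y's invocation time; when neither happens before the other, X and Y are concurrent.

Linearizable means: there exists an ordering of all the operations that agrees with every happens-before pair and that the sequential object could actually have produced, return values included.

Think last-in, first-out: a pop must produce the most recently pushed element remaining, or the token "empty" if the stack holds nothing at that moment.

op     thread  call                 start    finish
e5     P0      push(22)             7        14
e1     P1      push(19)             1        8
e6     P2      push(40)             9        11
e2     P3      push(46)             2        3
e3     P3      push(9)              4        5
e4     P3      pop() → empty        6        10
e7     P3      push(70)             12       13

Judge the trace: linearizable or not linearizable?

not linearizable

prefix check: 1..9 passes, 1..10 fails once e4's time-10 response joins
checked exhaustively: 4 real-time-consistent orders of 4 completed operations, zero legal stack replays
including or dropping the 2 pending operations (e5, e6) in any combination fails
e.g. e1, e2, e3, e4 (pending dropped): illegal at step 4, since e4 pop() → empty cannot apply there
e.g. e2, e1, e3, e4 (pending dropped): illegal at step 4, since e4 pop() → empty cannot apply there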